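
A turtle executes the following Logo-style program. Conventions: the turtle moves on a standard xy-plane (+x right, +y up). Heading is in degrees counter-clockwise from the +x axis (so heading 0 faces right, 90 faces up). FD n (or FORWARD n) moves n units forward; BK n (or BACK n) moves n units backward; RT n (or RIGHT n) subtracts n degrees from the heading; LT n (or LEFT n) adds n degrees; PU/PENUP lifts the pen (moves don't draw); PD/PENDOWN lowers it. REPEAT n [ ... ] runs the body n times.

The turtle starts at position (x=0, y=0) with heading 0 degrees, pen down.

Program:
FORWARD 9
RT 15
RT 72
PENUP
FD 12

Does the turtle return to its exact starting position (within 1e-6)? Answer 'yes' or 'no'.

Answer: no

Derivation:
Executing turtle program step by step:
Start: pos=(0,0), heading=0, pen down
FD 9: (0,0) -> (9,0) [heading=0, draw]
RT 15: heading 0 -> 345
RT 72: heading 345 -> 273
PU: pen up
FD 12: (9,0) -> (9.628,-11.984) [heading=273, move]
Final: pos=(9.628,-11.984), heading=273, 1 segment(s) drawn

Start position: (0, 0)
Final position: (9.628, -11.984)
Distance = 15.372; >= 1e-6 -> NOT closed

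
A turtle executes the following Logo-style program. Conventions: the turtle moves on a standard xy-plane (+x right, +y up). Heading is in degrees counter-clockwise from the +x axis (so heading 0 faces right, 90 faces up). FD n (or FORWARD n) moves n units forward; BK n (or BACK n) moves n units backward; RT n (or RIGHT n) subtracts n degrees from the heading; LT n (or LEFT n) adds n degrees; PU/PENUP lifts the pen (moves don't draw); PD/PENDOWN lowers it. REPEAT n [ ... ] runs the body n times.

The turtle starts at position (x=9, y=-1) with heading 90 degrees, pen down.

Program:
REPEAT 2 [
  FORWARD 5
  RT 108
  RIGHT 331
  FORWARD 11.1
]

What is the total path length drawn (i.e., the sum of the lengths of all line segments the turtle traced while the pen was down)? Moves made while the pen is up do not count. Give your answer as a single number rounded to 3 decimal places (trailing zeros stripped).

Executing turtle program step by step:
Start: pos=(9,-1), heading=90, pen down
REPEAT 2 [
  -- iteration 1/2 --
  FD 5: (9,-1) -> (9,4) [heading=90, draw]
  RT 108: heading 90 -> 342
  RT 331: heading 342 -> 11
  FD 11.1: (9,4) -> (19.896,6.118) [heading=11, draw]
  -- iteration 2/2 --
  FD 5: (19.896,6.118) -> (24.804,7.072) [heading=11, draw]
  RT 108: heading 11 -> 263
  RT 331: heading 263 -> 292
  FD 11.1: (24.804,7.072) -> (28.962,-3.22) [heading=292, draw]
]
Final: pos=(28.962,-3.22), heading=292, 4 segment(s) drawn

Segment lengths:
  seg 1: (9,-1) -> (9,4), length = 5
  seg 2: (9,4) -> (19.896,6.118), length = 11.1
  seg 3: (19.896,6.118) -> (24.804,7.072), length = 5
  seg 4: (24.804,7.072) -> (28.962,-3.22), length = 11.1
Total = 32.2

Answer: 32.2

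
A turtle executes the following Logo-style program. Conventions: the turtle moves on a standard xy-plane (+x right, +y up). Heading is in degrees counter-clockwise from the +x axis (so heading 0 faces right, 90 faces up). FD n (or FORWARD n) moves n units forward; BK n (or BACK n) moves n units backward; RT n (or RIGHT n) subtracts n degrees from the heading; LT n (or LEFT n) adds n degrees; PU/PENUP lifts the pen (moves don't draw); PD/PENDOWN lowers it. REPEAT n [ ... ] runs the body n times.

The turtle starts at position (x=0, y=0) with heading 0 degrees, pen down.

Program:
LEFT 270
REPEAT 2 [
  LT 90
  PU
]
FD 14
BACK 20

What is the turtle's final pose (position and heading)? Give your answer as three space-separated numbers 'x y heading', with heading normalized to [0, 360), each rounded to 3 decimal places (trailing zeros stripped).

Answer: 0 -6 90

Derivation:
Executing turtle program step by step:
Start: pos=(0,0), heading=0, pen down
LT 270: heading 0 -> 270
REPEAT 2 [
  -- iteration 1/2 --
  LT 90: heading 270 -> 0
  PU: pen up
  -- iteration 2/2 --
  LT 90: heading 0 -> 90
  PU: pen up
]
FD 14: (0,0) -> (0,14) [heading=90, move]
BK 20: (0,14) -> (0,-6) [heading=90, move]
Final: pos=(0,-6), heading=90, 0 segment(s) drawn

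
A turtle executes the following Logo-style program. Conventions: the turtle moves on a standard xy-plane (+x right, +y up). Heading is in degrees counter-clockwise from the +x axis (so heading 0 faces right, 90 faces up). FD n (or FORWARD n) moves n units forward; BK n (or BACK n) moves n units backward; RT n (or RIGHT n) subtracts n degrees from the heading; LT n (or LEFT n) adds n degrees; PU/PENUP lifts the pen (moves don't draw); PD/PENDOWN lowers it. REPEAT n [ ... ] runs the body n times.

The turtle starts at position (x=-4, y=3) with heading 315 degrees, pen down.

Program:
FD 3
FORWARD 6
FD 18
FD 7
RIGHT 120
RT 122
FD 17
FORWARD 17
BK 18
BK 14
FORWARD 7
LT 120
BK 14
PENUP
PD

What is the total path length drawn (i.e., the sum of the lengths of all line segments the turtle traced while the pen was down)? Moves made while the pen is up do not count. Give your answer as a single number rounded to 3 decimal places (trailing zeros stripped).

Answer: 121

Derivation:
Executing turtle program step by step:
Start: pos=(-4,3), heading=315, pen down
FD 3: (-4,3) -> (-1.879,0.879) [heading=315, draw]
FD 6: (-1.879,0.879) -> (2.364,-3.364) [heading=315, draw]
FD 18: (2.364,-3.364) -> (15.092,-16.092) [heading=315, draw]
FD 7: (15.092,-16.092) -> (20.042,-21.042) [heading=315, draw]
RT 120: heading 315 -> 195
RT 122: heading 195 -> 73
FD 17: (20.042,-21.042) -> (25.012,-4.784) [heading=73, draw]
FD 17: (25.012,-4.784) -> (29.982,11.473) [heading=73, draw]
BK 18: (29.982,11.473) -> (24.72,-5.741) [heading=73, draw]
BK 14: (24.72,-5.741) -> (20.626,-19.129) [heading=73, draw]
FD 7: (20.626,-19.129) -> (22.673,-12.435) [heading=73, draw]
LT 120: heading 73 -> 193
BK 14: (22.673,-12.435) -> (36.314,-9.286) [heading=193, draw]
PU: pen up
PD: pen down
Final: pos=(36.314,-9.286), heading=193, 10 segment(s) drawn

Segment lengths:
  seg 1: (-4,3) -> (-1.879,0.879), length = 3
  seg 2: (-1.879,0.879) -> (2.364,-3.364), length = 6
  seg 3: (2.364,-3.364) -> (15.092,-16.092), length = 18
  seg 4: (15.092,-16.092) -> (20.042,-21.042), length = 7
  seg 5: (20.042,-21.042) -> (25.012,-4.784), length = 17
  seg 6: (25.012,-4.784) -> (29.982,11.473), length = 17
  seg 7: (29.982,11.473) -> (24.72,-5.741), length = 18
  seg 8: (24.72,-5.741) -> (20.626,-19.129), length = 14
  seg 9: (20.626,-19.129) -> (22.673,-12.435), length = 7
  seg 10: (22.673,-12.435) -> (36.314,-9.286), length = 14
Total = 121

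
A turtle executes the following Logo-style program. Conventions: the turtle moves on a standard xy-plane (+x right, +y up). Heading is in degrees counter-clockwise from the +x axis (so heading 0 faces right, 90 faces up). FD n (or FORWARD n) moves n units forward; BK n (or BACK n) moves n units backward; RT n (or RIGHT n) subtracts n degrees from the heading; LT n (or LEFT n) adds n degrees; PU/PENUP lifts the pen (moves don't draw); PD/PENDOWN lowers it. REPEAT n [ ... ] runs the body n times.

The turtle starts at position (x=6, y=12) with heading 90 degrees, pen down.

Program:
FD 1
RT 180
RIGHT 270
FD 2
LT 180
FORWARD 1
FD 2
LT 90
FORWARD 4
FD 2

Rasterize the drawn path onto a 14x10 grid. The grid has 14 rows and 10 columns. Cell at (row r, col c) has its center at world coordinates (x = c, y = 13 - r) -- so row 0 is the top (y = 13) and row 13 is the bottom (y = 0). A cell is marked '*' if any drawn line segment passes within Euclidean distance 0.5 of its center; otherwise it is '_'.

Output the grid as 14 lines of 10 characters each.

Segment 0: (6,12) -> (6,13)
Segment 1: (6,13) -> (8,13)
Segment 2: (8,13) -> (7,13)
Segment 3: (7,13) -> (5,13)
Segment 4: (5,13) -> (5,9)
Segment 5: (5,9) -> (5,7)

Answer: _____****_
_____**___
_____*____
_____*____
_____*____
_____*____
_____*____
__________
__________
__________
__________
__________
__________
__________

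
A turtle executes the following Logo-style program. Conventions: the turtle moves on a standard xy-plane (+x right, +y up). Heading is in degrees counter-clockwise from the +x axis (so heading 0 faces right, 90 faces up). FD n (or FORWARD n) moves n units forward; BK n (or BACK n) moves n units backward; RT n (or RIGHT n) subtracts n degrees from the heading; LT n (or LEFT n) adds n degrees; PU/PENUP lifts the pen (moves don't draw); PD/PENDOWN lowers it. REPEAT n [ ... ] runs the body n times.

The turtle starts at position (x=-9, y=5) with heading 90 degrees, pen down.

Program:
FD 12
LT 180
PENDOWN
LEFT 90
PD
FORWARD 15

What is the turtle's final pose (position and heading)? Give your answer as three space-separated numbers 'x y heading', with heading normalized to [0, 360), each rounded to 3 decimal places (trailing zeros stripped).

Answer: 6 17 0

Derivation:
Executing turtle program step by step:
Start: pos=(-9,5), heading=90, pen down
FD 12: (-9,5) -> (-9,17) [heading=90, draw]
LT 180: heading 90 -> 270
PD: pen down
LT 90: heading 270 -> 0
PD: pen down
FD 15: (-9,17) -> (6,17) [heading=0, draw]
Final: pos=(6,17), heading=0, 2 segment(s) drawn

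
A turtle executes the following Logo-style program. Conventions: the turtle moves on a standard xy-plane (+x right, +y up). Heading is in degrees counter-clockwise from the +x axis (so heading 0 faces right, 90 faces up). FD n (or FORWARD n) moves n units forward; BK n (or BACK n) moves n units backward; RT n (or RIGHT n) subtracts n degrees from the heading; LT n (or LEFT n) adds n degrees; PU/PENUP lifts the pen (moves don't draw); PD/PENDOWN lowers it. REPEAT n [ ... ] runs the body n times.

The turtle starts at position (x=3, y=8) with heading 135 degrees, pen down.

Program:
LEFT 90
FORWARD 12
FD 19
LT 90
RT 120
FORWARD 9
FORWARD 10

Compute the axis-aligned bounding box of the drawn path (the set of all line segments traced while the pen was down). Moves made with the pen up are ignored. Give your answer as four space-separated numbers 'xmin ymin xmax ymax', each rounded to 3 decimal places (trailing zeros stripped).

Executing turtle program step by step:
Start: pos=(3,8), heading=135, pen down
LT 90: heading 135 -> 225
FD 12: (3,8) -> (-5.485,-0.485) [heading=225, draw]
FD 19: (-5.485,-0.485) -> (-18.92,-13.92) [heading=225, draw]
LT 90: heading 225 -> 315
RT 120: heading 315 -> 195
FD 9: (-18.92,-13.92) -> (-27.614,-16.25) [heading=195, draw]
FD 10: (-27.614,-16.25) -> (-37.273,-18.838) [heading=195, draw]
Final: pos=(-37.273,-18.838), heading=195, 4 segment(s) drawn

Segment endpoints: x in {-37.273, -27.614, -18.92, -5.485, 3}, y in {-18.838, -16.25, -13.92, -0.485, 8}
xmin=-37.273, ymin=-18.838, xmax=3, ymax=8

Answer: -37.273 -18.838 3 8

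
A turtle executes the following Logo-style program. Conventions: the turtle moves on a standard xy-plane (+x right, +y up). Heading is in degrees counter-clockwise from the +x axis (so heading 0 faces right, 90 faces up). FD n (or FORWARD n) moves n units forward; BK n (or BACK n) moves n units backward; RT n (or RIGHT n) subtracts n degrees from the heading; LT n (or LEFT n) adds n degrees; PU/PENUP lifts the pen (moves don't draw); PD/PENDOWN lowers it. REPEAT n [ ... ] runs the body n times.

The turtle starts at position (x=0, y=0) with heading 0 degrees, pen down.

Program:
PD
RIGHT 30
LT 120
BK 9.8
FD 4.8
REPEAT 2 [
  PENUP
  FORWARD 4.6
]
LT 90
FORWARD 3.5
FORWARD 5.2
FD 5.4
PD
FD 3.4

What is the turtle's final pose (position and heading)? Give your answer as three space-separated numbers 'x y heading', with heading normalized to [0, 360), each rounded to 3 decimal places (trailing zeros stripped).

Executing turtle program step by step:
Start: pos=(0,0), heading=0, pen down
PD: pen down
RT 30: heading 0 -> 330
LT 120: heading 330 -> 90
BK 9.8: (0,0) -> (0,-9.8) [heading=90, draw]
FD 4.8: (0,-9.8) -> (0,-5) [heading=90, draw]
REPEAT 2 [
  -- iteration 1/2 --
  PU: pen up
  FD 4.6: (0,-5) -> (0,-0.4) [heading=90, move]
  -- iteration 2/2 --
  PU: pen up
  FD 4.6: (0,-0.4) -> (0,4.2) [heading=90, move]
]
LT 90: heading 90 -> 180
FD 3.5: (0,4.2) -> (-3.5,4.2) [heading=180, move]
FD 5.2: (-3.5,4.2) -> (-8.7,4.2) [heading=180, move]
FD 5.4: (-8.7,4.2) -> (-14.1,4.2) [heading=180, move]
PD: pen down
FD 3.4: (-14.1,4.2) -> (-17.5,4.2) [heading=180, draw]
Final: pos=(-17.5,4.2), heading=180, 3 segment(s) drawn

Answer: -17.5 4.2 180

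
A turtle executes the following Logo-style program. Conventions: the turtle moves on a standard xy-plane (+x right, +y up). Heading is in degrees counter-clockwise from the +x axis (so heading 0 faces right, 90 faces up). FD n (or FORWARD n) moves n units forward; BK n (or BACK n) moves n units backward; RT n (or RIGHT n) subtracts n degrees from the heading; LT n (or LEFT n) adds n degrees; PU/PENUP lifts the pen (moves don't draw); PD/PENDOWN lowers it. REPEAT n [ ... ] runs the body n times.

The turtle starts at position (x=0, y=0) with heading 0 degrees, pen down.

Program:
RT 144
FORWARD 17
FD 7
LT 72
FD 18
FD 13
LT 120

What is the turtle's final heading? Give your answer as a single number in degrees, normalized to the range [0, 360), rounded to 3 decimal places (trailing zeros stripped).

Executing turtle program step by step:
Start: pos=(0,0), heading=0, pen down
RT 144: heading 0 -> 216
FD 17: (0,0) -> (-13.753,-9.992) [heading=216, draw]
FD 7: (-13.753,-9.992) -> (-19.416,-14.107) [heading=216, draw]
LT 72: heading 216 -> 288
FD 18: (-19.416,-14.107) -> (-13.854,-31.226) [heading=288, draw]
FD 13: (-13.854,-31.226) -> (-9.837,-43.59) [heading=288, draw]
LT 120: heading 288 -> 48
Final: pos=(-9.837,-43.59), heading=48, 4 segment(s) drawn

Answer: 48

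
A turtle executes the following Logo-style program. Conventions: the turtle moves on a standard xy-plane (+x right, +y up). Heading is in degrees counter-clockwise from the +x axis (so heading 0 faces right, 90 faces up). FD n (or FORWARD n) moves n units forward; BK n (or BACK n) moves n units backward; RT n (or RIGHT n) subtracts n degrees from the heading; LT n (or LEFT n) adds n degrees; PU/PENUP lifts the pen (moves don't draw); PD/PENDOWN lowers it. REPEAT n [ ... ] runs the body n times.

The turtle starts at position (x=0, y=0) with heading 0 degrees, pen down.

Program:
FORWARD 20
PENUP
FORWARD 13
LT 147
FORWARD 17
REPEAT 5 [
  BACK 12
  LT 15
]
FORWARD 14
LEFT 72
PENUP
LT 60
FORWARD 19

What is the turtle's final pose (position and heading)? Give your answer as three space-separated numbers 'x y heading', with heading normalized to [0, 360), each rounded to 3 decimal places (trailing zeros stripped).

Answer: 83.125 -5.024 354

Derivation:
Executing turtle program step by step:
Start: pos=(0,0), heading=0, pen down
FD 20: (0,0) -> (20,0) [heading=0, draw]
PU: pen up
FD 13: (20,0) -> (33,0) [heading=0, move]
LT 147: heading 0 -> 147
FD 17: (33,0) -> (18.743,9.259) [heading=147, move]
REPEAT 5 [
  -- iteration 1/5 --
  BK 12: (18.743,9.259) -> (28.807,2.723) [heading=147, move]
  LT 15: heading 147 -> 162
  -- iteration 2/5 --
  BK 12: (28.807,2.723) -> (40.219,-0.985) [heading=162, move]
  LT 15: heading 162 -> 177
  -- iteration 3/5 --
  BK 12: (40.219,-0.985) -> (52.203,-1.613) [heading=177, move]
  LT 15: heading 177 -> 192
  -- iteration 4/5 --
  BK 12: (52.203,-1.613) -> (63.941,0.882) [heading=192, move]
  LT 15: heading 192 -> 207
  -- iteration 5/5 --
  BK 12: (63.941,0.882) -> (74.633,6.33) [heading=207, move]
  LT 15: heading 207 -> 222
]
FD 14: (74.633,6.33) -> (64.229,-3.038) [heading=222, move]
LT 72: heading 222 -> 294
PU: pen up
LT 60: heading 294 -> 354
FD 19: (64.229,-3.038) -> (83.125,-5.024) [heading=354, move]
Final: pos=(83.125,-5.024), heading=354, 1 segment(s) drawn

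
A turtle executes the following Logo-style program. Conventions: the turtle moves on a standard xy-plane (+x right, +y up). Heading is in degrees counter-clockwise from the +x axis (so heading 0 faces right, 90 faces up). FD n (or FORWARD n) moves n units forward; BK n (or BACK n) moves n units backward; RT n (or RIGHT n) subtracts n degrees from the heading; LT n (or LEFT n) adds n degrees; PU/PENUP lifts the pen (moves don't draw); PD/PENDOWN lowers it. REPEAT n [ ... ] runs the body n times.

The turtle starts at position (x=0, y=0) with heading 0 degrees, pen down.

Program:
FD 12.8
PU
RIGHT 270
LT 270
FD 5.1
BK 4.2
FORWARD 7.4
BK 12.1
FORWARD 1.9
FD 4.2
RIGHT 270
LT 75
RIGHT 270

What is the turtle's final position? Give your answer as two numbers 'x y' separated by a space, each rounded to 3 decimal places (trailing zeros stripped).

Executing turtle program step by step:
Start: pos=(0,0), heading=0, pen down
FD 12.8: (0,0) -> (12.8,0) [heading=0, draw]
PU: pen up
RT 270: heading 0 -> 90
LT 270: heading 90 -> 0
FD 5.1: (12.8,0) -> (17.9,0) [heading=0, move]
BK 4.2: (17.9,0) -> (13.7,0) [heading=0, move]
FD 7.4: (13.7,0) -> (21.1,0) [heading=0, move]
BK 12.1: (21.1,0) -> (9,0) [heading=0, move]
FD 1.9: (9,0) -> (10.9,0) [heading=0, move]
FD 4.2: (10.9,0) -> (15.1,0) [heading=0, move]
RT 270: heading 0 -> 90
LT 75: heading 90 -> 165
RT 270: heading 165 -> 255
Final: pos=(15.1,0), heading=255, 1 segment(s) drawn

Answer: 15.1 0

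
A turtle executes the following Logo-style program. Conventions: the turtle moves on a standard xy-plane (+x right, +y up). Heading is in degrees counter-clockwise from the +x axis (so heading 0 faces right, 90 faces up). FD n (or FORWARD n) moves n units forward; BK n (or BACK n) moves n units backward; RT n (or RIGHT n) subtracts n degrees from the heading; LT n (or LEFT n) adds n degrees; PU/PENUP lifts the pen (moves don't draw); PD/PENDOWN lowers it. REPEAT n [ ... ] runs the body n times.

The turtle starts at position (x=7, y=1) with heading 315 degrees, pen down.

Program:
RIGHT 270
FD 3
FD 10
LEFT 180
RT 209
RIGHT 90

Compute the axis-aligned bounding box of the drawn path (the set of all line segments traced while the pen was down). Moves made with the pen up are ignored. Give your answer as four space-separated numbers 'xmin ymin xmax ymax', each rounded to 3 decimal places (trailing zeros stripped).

Answer: 7 1 16.192 10.192

Derivation:
Executing turtle program step by step:
Start: pos=(7,1), heading=315, pen down
RT 270: heading 315 -> 45
FD 3: (7,1) -> (9.121,3.121) [heading=45, draw]
FD 10: (9.121,3.121) -> (16.192,10.192) [heading=45, draw]
LT 180: heading 45 -> 225
RT 209: heading 225 -> 16
RT 90: heading 16 -> 286
Final: pos=(16.192,10.192), heading=286, 2 segment(s) drawn

Segment endpoints: x in {7, 9.121, 16.192}, y in {1, 3.121, 10.192}
xmin=7, ymin=1, xmax=16.192, ymax=10.192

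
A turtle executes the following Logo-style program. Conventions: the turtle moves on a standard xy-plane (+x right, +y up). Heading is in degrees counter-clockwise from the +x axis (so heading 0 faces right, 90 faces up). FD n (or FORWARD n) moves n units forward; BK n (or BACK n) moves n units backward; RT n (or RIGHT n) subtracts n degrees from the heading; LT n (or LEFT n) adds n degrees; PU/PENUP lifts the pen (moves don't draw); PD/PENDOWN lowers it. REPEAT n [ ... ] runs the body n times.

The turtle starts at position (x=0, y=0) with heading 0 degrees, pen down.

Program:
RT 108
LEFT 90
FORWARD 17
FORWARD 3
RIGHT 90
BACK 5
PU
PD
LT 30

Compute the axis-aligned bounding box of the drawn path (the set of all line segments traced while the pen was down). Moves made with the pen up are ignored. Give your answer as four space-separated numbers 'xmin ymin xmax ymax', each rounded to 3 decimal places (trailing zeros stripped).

Executing turtle program step by step:
Start: pos=(0,0), heading=0, pen down
RT 108: heading 0 -> 252
LT 90: heading 252 -> 342
FD 17: (0,0) -> (16.168,-5.253) [heading=342, draw]
FD 3: (16.168,-5.253) -> (19.021,-6.18) [heading=342, draw]
RT 90: heading 342 -> 252
BK 5: (19.021,-6.18) -> (20.566,-1.425) [heading=252, draw]
PU: pen up
PD: pen down
LT 30: heading 252 -> 282
Final: pos=(20.566,-1.425), heading=282, 3 segment(s) drawn

Segment endpoints: x in {0, 16.168, 19.021, 20.566}, y in {-6.18, -5.253, -1.425, 0}
xmin=0, ymin=-6.18, xmax=20.566, ymax=0

Answer: 0 -6.18 20.566 0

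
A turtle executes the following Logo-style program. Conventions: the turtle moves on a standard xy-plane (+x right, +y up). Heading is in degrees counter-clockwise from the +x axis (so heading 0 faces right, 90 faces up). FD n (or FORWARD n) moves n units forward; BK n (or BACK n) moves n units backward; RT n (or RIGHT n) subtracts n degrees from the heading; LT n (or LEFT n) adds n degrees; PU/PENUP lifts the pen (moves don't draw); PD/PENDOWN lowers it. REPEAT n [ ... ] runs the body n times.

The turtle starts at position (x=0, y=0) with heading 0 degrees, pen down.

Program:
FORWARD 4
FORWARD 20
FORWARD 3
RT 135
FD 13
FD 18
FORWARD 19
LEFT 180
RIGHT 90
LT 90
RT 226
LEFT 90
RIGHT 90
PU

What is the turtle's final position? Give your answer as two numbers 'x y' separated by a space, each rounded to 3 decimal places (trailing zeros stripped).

Executing turtle program step by step:
Start: pos=(0,0), heading=0, pen down
FD 4: (0,0) -> (4,0) [heading=0, draw]
FD 20: (4,0) -> (24,0) [heading=0, draw]
FD 3: (24,0) -> (27,0) [heading=0, draw]
RT 135: heading 0 -> 225
FD 13: (27,0) -> (17.808,-9.192) [heading=225, draw]
FD 18: (17.808,-9.192) -> (5.08,-21.92) [heading=225, draw]
FD 19: (5.08,-21.92) -> (-8.355,-35.355) [heading=225, draw]
LT 180: heading 225 -> 45
RT 90: heading 45 -> 315
LT 90: heading 315 -> 45
RT 226: heading 45 -> 179
LT 90: heading 179 -> 269
RT 90: heading 269 -> 179
PU: pen up
Final: pos=(-8.355,-35.355), heading=179, 6 segment(s) drawn

Answer: -8.355 -35.355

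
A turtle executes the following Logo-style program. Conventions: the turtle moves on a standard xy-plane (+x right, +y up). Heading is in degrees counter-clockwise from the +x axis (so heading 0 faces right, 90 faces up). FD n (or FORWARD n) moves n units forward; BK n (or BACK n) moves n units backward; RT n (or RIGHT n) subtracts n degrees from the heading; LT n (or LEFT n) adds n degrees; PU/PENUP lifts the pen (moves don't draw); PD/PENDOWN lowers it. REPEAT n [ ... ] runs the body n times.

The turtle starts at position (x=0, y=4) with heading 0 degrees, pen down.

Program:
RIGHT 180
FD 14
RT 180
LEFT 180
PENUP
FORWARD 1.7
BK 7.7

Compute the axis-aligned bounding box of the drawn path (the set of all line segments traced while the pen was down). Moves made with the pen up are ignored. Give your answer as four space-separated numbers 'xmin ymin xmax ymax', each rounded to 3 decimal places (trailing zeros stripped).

Answer: -14 4 0 4

Derivation:
Executing turtle program step by step:
Start: pos=(0,4), heading=0, pen down
RT 180: heading 0 -> 180
FD 14: (0,4) -> (-14,4) [heading=180, draw]
RT 180: heading 180 -> 0
LT 180: heading 0 -> 180
PU: pen up
FD 1.7: (-14,4) -> (-15.7,4) [heading=180, move]
BK 7.7: (-15.7,4) -> (-8,4) [heading=180, move]
Final: pos=(-8,4), heading=180, 1 segment(s) drawn

Segment endpoints: x in {-14, 0}, y in {4, 4}
xmin=-14, ymin=4, xmax=0, ymax=4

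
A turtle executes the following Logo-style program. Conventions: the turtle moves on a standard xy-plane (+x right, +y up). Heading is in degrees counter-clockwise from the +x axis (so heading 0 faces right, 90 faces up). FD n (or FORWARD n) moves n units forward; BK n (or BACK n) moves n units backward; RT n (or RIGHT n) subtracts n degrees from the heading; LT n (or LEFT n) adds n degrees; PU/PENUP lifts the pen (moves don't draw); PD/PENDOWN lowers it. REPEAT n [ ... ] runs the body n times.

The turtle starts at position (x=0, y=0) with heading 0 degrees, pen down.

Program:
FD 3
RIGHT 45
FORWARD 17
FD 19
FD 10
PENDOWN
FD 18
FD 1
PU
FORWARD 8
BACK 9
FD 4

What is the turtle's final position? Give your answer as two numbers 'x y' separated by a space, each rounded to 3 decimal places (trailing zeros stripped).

Executing turtle program step by step:
Start: pos=(0,0), heading=0, pen down
FD 3: (0,0) -> (3,0) [heading=0, draw]
RT 45: heading 0 -> 315
FD 17: (3,0) -> (15.021,-12.021) [heading=315, draw]
FD 19: (15.021,-12.021) -> (28.456,-25.456) [heading=315, draw]
FD 10: (28.456,-25.456) -> (35.527,-32.527) [heading=315, draw]
PD: pen down
FD 18: (35.527,-32.527) -> (48.255,-45.255) [heading=315, draw]
FD 1: (48.255,-45.255) -> (48.962,-45.962) [heading=315, draw]
PU: pen up
FD 8: (48.962,-45.962) -> (54.619,-51.619) [heading=315, move]
BK 9: (54.619,-51.619) -> (48.255,-45.255) [heading=315, move]
FD 4: (48.255,-45.255) -> (51.083,-48.083) [heading=315, move]
Final: pos=(51.083,-48.083), heading=315, 6 segment(s) drawn

Answer: 51.083 -48.083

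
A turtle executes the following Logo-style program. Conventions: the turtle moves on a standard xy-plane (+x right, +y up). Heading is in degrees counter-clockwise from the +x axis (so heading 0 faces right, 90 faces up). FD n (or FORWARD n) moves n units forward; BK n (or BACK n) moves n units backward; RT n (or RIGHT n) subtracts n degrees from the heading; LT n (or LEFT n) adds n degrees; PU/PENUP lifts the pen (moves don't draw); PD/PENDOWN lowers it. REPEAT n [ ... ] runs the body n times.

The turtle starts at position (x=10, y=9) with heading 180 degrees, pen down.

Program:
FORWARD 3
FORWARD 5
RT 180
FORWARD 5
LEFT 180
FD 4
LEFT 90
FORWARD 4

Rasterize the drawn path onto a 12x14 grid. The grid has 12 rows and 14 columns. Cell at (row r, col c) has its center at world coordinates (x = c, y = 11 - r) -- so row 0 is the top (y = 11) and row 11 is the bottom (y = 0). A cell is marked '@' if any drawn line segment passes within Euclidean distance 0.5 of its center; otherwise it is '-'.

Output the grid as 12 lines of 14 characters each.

Segment 0: (10,9) -> (7,9)
Segment 1: (7,9) -> (2,9)
Segment 2: (2,9) -> (7,9)
Segment 3: (7,9) -> (3,9)
Segment 4: (3,9) -> (3,5)

Answer: --------------
--------------
--@@@@@@@@@---
---@----------
---@----------
---@----------
---@----------
--------------
--------------
--------------
--------------
--------------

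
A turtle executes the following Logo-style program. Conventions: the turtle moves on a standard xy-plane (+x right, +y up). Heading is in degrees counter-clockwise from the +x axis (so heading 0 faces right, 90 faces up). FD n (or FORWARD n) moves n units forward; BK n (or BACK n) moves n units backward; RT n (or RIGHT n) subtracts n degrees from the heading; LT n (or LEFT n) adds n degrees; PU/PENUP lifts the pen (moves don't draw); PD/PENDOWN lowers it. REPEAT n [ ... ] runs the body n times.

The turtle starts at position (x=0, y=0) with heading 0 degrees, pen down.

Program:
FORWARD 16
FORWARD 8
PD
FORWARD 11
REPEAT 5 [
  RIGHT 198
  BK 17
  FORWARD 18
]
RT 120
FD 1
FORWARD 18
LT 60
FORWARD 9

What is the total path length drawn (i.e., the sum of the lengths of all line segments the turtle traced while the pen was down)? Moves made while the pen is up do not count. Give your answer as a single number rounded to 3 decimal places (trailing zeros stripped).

Answer: 238

Derivation:
Executing turtle program step by step:
Start: pos=(0,0), heading=0, pen down
FD 16: (0,0) -> (16,0) [heading=0, draw]
FD 8: (16,0) -> (24,0) [heading=0, draw]
PD: pen down
FD 11: (24,0) -> (35,0) [heading=0, draw]
REPEAT 5 [
  -- iteration 1/5 --
  RT 198: heading 0 -> 162
  BK 17: (35,0) -> (51.168,-5.253) [heading=162, draw]
  FD 18: (51.168,-5.253) -> (34.049,0.309) [heading=162, draw]
  -- iteration 2/5 --
  RT 198: heading 162 -> 324
  BK 17: (34.049,0.309) -> (20.296,10.301) [heading=324, draw]
  FD 18: (20.296,10.301) -> (34.858,-0.279) [heading=324, draw]
  -- iteration 3/5 --
  RT 198: heading 324 -> 126
  BK 17: (34.858,-0.279) -> (44.85,-14.032) [heading=126, draw]
  FD 18: (44.85,-14.032) -> (34.27,0.53) [heading=126, draw]
  -- iteration 4/5 --
  RT 198: heading 126 -> 288
  BK 17: (34.27,0.53) -> (29.017,16.698) [heading=288, draw]
  FD 18: (29.017,16.698) -> (34.579,-0.421) [heading=288, draw]
  -- iteration 5/5 --
  RT 198: heading 288 -> 90
  BK 17: (34.579,-0.421) -> (34.579,-17.421) [heading=90, draw]
  FD 18: (34.579,-17.421) -> (34.579,0.579) [heading=90, draw]
]
RT 120: heading 90 -> 330
FD 1: (34.579,0.579) -> (35.445,0.079) [heading=330, draw]
FD 18: (35.445,0.079) -> (51.034,-8.921) [heading=330, draw]
LT 60: heading 330 -> 30
FD 9: (51.034,-8.921) -> (58.828,-4.421) [heading=30, draw]
Final: pos=(58.828,-4.421), heading=30, 16 segment(s) drawn

Segment lengths:
  seg 1: (0,0) -> (16,0), length = 16
  seg 2: (16,0) -> (24,0), length = 8
  seg 3: (24,0) -> (35,0), length = 11
  seg 4: (35,0) -> (51.168,-5.253), length = 17
  seg 5: (51.168,-5.253) -> (34.049,0.309), length = 18
  seg 6: (34.049,0.309) -> (20.296,10.301), length = 17
  seg 7: (20.296,10.301) -> (34.858,-0.279), length = 18
  seg 8: (34.858,-0.279) -> (44.85,-14.032), length = 17
  seg 9: (44.85,-14.032) -> (34.27,0.53), length = 18
  seg 10: (34.27,0.53) -> (29.017,16.698), length = 17
  seg 11: (29.017,16.698) -> (34.579,-0.421), length = 18
  seg 12: (34.579,-0.421) -> (34.579,-17.421), length = 17
  seg 13: (34.579,-17.421) -> (34.579,0.579), length = 18
  seg 14: (34.579,0.579) -> (35.445,0.079), length = 1
  seg 15: (35.445,0.079) -> (51.034,-8.921), length = 18
  seg 16: (51.034,-8.921) -> (58.828,-4.421), length = 9
Total = 238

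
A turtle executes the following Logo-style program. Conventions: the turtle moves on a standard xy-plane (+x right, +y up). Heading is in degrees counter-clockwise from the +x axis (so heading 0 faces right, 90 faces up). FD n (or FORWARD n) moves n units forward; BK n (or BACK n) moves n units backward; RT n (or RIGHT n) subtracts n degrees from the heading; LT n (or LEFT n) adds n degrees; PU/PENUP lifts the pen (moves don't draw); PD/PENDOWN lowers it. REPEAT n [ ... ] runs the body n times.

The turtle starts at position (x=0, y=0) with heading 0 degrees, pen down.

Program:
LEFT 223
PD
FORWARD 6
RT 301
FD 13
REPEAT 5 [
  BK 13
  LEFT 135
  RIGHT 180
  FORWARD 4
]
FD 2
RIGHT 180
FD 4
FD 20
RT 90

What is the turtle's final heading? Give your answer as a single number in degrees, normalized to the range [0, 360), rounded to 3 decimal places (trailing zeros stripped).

Executing turtle program step by step:
Start: pos=(0,0), heading=0, pen down
LT 223: heading 0 -> 223
PD: pen down
FD 6: (0,0) -> (-4.388,-4.092) [heading=223, draw]
RT 301: heading 223 -> 282
FD 13: (-4.388,-4.092) -> (-1.685,-16.808) [heading=282, draw]
REPEAT 5 [
  -- iteration 1/5 --
  BK 13: (-1.685,-16.808) -> (-4.388,-4.092) [heading=282, draw]
  LT 135: heading 282 -> 57
  RT 180: heading 57 -> 237
  FD 4: (-4.388,-4.092) -> (-6.567,-7.447) [heading=237, draw]
  -- iteration 2/5 --
  BK 13: (-6.567,-7.447) -> (0.514,3.456) [heading=237, draw]
  LT 135: heading 237 -> 12
  RT 180: heading 12 -> 192
  FD 4: (0.514,3.456) -> (-3.399,2.624) [heading=192, draw]
  -- iteration 3/5 --
  BK 13: (-3.399,2.624) -> (9.317,5.327) [heading=192, draw]
  LT 135: heading 192 -> 327
  RT 180: heading 327 -> 147
  FD 4: (9.317,5.327) -> (5.962,7.506) [heading=147, draw]
  -- iteration 4/5 --
  BK 13: (5.962,7.506) -> (16.865,0.425) [heading=147, draw]
  LT 135: heading 147 -> 282
  RT 180: heading 282 -> 102
  FD 4: (16.865,0.425) -> (16.033,4.338) [heading=102, draw]
  -- iteration 5/5 --
  BK 13: (16.033,4.338) -> (18.736,-8.378) [heading=102, draw]
  LT 135: heading 102 -> 237
  RT 180: heading 237 -> 57
  FD 4: (18.736,-8.378) -> (20.915,-5.023) [heading=57, draw]
]
FD 2: (20.915,-5.023) -> (22.004,-3.346) [heading=57, draw]
RT 180: heading 57 -> 237
FD 4: (22.004,-3.346) -> (19.825,-6.7) [heading=237, draw]
FD 20: (19.825,-6.7) -> (8.933,-23.474) [heading=237, draw]
RT 90: heading 237 -> 147
Final: pos=(8.933,-23.474), heading=147, 15 segment(s) drawn

Answer: 147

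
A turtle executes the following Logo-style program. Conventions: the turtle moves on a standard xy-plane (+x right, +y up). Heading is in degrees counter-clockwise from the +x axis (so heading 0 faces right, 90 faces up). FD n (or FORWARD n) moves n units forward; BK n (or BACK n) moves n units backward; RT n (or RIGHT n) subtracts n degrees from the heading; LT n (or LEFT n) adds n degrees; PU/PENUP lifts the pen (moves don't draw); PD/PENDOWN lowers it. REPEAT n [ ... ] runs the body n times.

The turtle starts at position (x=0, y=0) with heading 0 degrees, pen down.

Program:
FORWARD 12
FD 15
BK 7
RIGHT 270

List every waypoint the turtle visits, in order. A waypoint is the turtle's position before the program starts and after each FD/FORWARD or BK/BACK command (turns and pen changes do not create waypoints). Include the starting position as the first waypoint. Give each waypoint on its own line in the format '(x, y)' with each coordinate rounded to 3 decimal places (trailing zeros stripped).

Answer: (0, 0)
(12, 0)
(27, 0)
(20, 0)

Derivation:
Executing turtle program step by step:
Start: pos=(0,0), heading=0, pen down
FD 12: (0,0) -> (12,0) [heading=0, draw]
FD 15: (12,0) -> (27,0) [heading=0, draw]
BK 7: (27,0) -> (20,0) [heading=0, draw]
RT 270: heading 0 -> 90
Final: pos=(20,0), heading=90, 3 segment(s) drawn
Waypoints (4 total):
(0, 0)
(12, 0)
(27, 0)
(20, 0)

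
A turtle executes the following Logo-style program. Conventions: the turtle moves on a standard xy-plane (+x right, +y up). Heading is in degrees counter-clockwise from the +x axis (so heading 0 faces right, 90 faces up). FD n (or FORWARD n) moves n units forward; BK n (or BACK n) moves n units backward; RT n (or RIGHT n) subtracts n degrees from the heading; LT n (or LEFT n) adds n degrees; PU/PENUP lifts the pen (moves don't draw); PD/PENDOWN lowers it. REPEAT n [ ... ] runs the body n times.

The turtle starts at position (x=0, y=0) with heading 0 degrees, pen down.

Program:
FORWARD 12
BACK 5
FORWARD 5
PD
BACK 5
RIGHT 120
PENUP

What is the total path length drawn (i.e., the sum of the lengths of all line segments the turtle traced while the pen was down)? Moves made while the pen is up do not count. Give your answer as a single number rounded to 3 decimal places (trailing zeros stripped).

Answer: 27

Derivation:
Executing turtle program step by step:
Start: pos=(0,0), heading=0, pen down
FD 12: (0,0) -> (12,0) [heading=0, draw]
BK 5: (12,0) -> (7,0) [heading=0, draw]
FD 5: (7,0) -> (12,0) [heading=0, draw]
PD: pen down
BK 5: (12,0) -> (7,0) [heading=0, draw]
RT 120: heading 0 -> 240
PU: pen up
Final: pos=(7,0), heading=240, 4 segment(s) drawn

Segment lengths:
  seg 1: (0,0) -> (12,0), length = 12
  seg 2: (12,0) -> (7,0), length = 5
  seg 3: (7,0) -> (12,0), length = 5
  seg 4: (12,0) -> (7,0), length = 5
Total = 27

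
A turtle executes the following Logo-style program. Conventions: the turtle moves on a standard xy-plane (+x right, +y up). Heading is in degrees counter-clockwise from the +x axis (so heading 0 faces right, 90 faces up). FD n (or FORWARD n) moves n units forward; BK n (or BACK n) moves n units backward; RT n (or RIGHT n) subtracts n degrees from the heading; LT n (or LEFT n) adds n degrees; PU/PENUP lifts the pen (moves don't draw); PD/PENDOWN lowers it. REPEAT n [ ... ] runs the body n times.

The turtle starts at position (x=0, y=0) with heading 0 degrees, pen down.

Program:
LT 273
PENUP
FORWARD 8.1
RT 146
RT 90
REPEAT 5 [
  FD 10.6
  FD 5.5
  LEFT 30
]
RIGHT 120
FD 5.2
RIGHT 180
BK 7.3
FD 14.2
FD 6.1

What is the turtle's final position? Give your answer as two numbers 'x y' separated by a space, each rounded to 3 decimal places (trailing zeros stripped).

Executing turtle program step by step:
Start: pos=(0,0), heading=0, pen down
LT 273: heading 0 -> 273
PU: pen up
FD 8.1: (0,0) -> (0.424,-8.089) [heading=273, move]
RT 146: heading 273 -> 127
RT 90: heading 127 -> 37
REPEAT 5 [
  -- iteration 1/5 --
  FD 10.6: (0.424,-8.089) -> (8.889,-1.71) [heading=37, move]
  FD 5.5: (8.889,-1.71) -> (13.282,1.6) [heading=37, move]
  LT 30: heading 37 -> 67
  -- iteration 2/5 --
  FD 10.6: (13.282,1.6) -> (17.424,11.358) [heading=67, move]
  FD 5.5: (17.424,11.358) -> (19.573,16.42) [heading=67, move]
  LT 30: heading 67 -> 97
  -- iteration 3/5 --
  FD 10.6: (19.573,16.42) -> (18.281,26.941) [heading=97, move]
  FD 5.5: (18.281,26.941) -> (17.611,32.4) [heading=97, move]
  LT 30: heading 97 -> 127
  -- iteration 4/5 --
  FD 10.6: (17.611,32.4) -> (11.231,40.866) [heading=127, move]
  FD 5.5: (11.231,40.866) -> (7.921,45.258) [heading=127, move]
  LT 30: heading 127 -> 157
  -- iteration 5/5 --
  FD 10.6: (7.921,45.258) -> (-1.836,49.4) [heading=157, move]
  FD 5.5: (-1.836,49.4) -> (-6.899,51.549) [heading=157, move]
  LT 30: heading 157 -> 187
]
RT 120: heading 187 -> 67
FD 5.2: (-6.899,51.549) -> (-4.867,56.336) [heading=67, move]
RT 180: heading 67 -> 247
BK 7.3: (-4.867,56.336) -> (-2.015,63.056) [heading=247, move]
FD 14.2: (-2.015,63.056) -> (-7.563,49.984) [heading=247, move]
FD 6.1: (-7.563,49.984) -> (-9.946,44.369) [heading=247, move]
Final: pos=(-9.946,44.369), heading=247, 0 segment(s) drawn

Answer: -9.946 44.369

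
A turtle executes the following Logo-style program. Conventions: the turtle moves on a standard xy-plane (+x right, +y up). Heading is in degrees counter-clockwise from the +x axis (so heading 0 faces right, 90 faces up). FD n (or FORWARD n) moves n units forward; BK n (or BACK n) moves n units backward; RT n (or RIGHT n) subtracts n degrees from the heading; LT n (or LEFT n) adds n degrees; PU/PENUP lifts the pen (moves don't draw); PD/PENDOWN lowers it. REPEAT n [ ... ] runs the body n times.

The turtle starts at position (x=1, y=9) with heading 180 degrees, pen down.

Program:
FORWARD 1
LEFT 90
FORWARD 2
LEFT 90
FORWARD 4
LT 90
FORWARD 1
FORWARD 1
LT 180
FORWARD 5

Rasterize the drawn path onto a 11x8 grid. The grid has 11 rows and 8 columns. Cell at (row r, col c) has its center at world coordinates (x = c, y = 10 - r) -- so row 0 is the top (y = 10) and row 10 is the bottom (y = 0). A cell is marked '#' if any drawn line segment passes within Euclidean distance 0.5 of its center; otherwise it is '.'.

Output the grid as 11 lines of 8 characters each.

Segment 0: (1,9) -> (0,9)
Segment 1: (0,9) -> (-0,7)
Segment 2: (-0,7) -> (4,7)
Segment 3: (4,7) -> (4,8)
Segment 4: (4,8) -> (4,9)
Segment 5: (4,9) -> (4,4)

Answer: ........
##..#...
#...#...
#####...
....#...
....#...
....#...
........
........
........
........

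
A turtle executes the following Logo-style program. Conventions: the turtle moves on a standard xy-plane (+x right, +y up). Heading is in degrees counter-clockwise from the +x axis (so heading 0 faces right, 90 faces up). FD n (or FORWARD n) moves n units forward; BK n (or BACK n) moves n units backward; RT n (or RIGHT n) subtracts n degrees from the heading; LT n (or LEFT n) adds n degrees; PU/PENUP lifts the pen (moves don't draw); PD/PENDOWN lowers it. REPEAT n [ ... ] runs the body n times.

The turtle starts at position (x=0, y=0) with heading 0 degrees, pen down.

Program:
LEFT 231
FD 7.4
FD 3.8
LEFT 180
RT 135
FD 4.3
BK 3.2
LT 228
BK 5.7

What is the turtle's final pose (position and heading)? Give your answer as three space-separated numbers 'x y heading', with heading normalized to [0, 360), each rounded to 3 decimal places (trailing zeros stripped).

Executing turtle program step by step:
Start: pos=(0,0), heading=0, pen down
LT 231: heading 0 -> 231
FD 7.4: (0,0) -> (-4.657,-5.751) [heading=231, draw]
FD 3.8: (-4.657,-5.751) -> (-7.048,-8.704) [heading=231, draw]
LT 180: heading 231 -> 51
RT 135: heading 51 -> 276
FD 4.3: (-7.048,-8.704) -> (-6.599,-12.98) [heading=276, draw]
BK 3.2: (-6.599,-12.98) -> (-6.933,-9.798) [heading=276, draw]
LT 228: heading 276 -> 144
BK 5.7: (-6.933,-9.798) -> (-2.322,-13.148) [heading=144, draw]
Final: pos=(-2.322,-13.148), heading=144, 5 segment(s) drawn

Answer: -2.322 -13.148 144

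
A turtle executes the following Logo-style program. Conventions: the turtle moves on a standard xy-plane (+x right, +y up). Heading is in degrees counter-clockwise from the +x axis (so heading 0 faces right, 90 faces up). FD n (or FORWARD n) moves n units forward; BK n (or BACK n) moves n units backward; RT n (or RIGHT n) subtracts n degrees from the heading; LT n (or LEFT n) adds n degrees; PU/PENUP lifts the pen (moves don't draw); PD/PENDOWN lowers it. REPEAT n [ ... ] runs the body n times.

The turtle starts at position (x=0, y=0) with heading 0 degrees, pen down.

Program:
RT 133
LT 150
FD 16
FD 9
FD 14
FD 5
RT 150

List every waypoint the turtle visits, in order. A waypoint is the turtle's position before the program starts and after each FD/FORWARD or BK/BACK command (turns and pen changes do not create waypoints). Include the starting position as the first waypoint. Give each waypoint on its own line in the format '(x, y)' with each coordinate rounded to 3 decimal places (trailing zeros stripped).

Answer: (0, 0)
(15.301, 4.678)
(23.908, 7.309)
(37.296, 11.402)
(42.077, 12.864)

Derivation:
Executing turtle program step by step:
Start: pos=(0,0), heading=0, pen down
RT 133: heading 0 -> 227
LT 150: heading 227 -> 17
FD 16: (0,0) -> (15.301,4.678) [heading=17, draw]
FD 9: (15.301,4.678) -> (23.908,7.309) [heading=17, draw]
FD 14: (23.908,7.309) -> (37.296,11.402) [heading=17, draw]
FD 5: (37.296,11.402) -> (42.077,12.864) [heading=17, draw]
RT 150: heading 17 -> 227
Final: pos=(42.077,12.864), heading=227, 4 segment(s) drawn
Waypoints (5 total):
(0, 0)
(15.301, 4.678)
(23.908, 7.309)
(37.296, 11.402)
(42.077, 12.864)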